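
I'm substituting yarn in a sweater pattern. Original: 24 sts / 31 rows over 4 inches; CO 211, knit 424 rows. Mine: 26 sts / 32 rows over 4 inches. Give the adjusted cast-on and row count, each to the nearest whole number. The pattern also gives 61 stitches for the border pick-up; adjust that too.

Stitches: 211 × 26/24 = 228.58 → 229.
Rows: 424 × 32/31 = 437.68 → 438.
border pick-up: 61 × 26/24 = 66.08 → 66.

Cast on 229 stitches; work 438 rows; border pick-up 66 stitches.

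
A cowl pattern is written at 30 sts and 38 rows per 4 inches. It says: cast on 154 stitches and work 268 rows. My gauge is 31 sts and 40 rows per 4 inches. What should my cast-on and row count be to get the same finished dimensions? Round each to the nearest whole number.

Cast on 159 stitches; work 282 rows.

Stitches: 154 × 31/30 = 159.13 → 159.
Rows: 268 × 40/38 = 282.11 → 282.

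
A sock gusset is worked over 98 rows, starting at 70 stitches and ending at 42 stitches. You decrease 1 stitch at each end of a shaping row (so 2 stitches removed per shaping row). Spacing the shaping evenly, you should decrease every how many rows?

Decrease every 7th row.

Stitches to remove: |42 − 70| = 28.
Shaping rows needed: 28 / 2 = 14.
98 rows / 14 = every 7 rows.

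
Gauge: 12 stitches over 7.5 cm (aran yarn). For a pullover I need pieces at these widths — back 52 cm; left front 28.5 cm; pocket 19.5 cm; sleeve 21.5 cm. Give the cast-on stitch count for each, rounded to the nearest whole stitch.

back 83; left front 46; pocket 31; sleeve 34.

Rate = 12/7.5 = 1.6 sts per cm.
back: 52 × 1.6 = 83.20 → 83.
left front: 28.5 × 1.6 = 45.60 → 46.
pocket: 19.5 × 1.6 = 31.20 → 31.
sleeve: 21.5 × 1.6 = 34.40 → 34.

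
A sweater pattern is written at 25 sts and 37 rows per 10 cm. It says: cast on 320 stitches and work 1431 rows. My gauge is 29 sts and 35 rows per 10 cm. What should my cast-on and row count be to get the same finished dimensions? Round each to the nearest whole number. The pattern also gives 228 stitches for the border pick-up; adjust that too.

Stitches: 320 × 29/25 = 371.20 → 371.
Rows: 1431 × 35/37 = 1353.65 → 1354.
border pick-up: 228 × 29/25 = 264.48 → 264.

Cast on 371 stitches; work 1354 rows; border pick-up 264 stitches.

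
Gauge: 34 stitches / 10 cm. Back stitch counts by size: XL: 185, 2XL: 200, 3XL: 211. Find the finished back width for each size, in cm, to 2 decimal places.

XL 54.41 cm; 2XL 58.82 cm; 3XL 62.06 cm.

34/10 = 3.4 sts per cm.
XL: 185 / 3.4 = 54.412 → 54.41 cm.
2XL: 200 / 3.4 = 58.824 → 58.82 cm.
3XL: 211 / 3.4 = 62.059 → 62.06 cm.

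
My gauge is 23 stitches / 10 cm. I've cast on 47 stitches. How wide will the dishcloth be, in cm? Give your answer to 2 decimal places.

23 stitches / 10 cm = 2.3 stitches per cm.
47 / 2.3 = 20.435 cm.

20.43 cm.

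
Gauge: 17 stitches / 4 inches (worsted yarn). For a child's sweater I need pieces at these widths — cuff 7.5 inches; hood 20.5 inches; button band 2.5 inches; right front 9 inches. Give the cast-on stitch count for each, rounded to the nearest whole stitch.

Rate = 17/4 = 4.25 sts per in.
cuff: 7.5 × 4.25 = 31.88 → 32.
hood: 20.5 × 4.25 = 87.12 → 87.
button band: 2.5 × 4.25 = 10.62 → 11.
right front: 9 × 4.25 = 38.25 → 38.

cuff 32; hood 87; button band 11; right front 38.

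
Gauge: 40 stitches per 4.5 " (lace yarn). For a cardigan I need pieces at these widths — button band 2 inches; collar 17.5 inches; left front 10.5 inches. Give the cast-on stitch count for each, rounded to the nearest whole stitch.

Rate = 40/4.5 = 8.889 sts per in.
button band: 2 × 8.889 = 17.78 → 18.
collar: 17.5 × 8.889 = 155.56 → 156.
left front: 10.5 × 8.889 = 93.33 → 93.

button band 18; collar 156; left front 93.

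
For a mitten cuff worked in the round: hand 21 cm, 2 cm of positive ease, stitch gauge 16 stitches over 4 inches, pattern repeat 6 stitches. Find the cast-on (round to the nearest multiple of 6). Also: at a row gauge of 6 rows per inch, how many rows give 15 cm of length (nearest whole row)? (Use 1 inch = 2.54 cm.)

Cast on 36 stitches; work 35 rows.

Finished = 21 + 2 = 23 cm.
23 cm × 1/2.54 = 9.06 inches.
16/4 = 4 sts per in; 9.06 × 4 = 36.22 sts.
Nearest multiple of 6 → 36.
15 cm = 5.91 inches; × 6 = 35.43 → 35 rows.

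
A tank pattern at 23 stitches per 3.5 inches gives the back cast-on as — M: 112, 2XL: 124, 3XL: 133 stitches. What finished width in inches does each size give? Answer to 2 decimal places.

23/3.5 = 6.571 sts per in.
M: 112 / 6.571 = 17.043 → 17.04 in.
2XL: 124 / 6.571 = 18.870 → 18.87 in.
3XL: 133 / 6.571 = 20.239 → 20.24 in.

M 17.04 inches; 2XL 18.87 inches; 3XL 20.24 inches.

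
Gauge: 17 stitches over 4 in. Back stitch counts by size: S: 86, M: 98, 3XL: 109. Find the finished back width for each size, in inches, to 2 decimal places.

S 20.24 inches; M 23.06 inches; 3XL 25.65 inches.

17/4 = 4.25 sts per in.
S: 86 / 4.25 = 20.235 → 20.24 in.
M: 98 / 4.25 = 23.059 → 23.06 in.
3XL: 109 / 4.25 = 25.647 → 25.65 in.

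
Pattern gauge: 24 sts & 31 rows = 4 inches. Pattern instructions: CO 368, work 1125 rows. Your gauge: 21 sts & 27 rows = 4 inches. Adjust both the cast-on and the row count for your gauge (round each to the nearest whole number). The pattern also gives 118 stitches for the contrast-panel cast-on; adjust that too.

Stitches: 368 × 21/24 = 322.00 → 322.
Rows: 1125 × 27/31 = 979.84 → 980.
contrast-panel cast-on: 118 × 21/24 = 103.25 → 103.

Cast on 322 stitches; work 980 rows; contrast-panel cast-on 103 stitches.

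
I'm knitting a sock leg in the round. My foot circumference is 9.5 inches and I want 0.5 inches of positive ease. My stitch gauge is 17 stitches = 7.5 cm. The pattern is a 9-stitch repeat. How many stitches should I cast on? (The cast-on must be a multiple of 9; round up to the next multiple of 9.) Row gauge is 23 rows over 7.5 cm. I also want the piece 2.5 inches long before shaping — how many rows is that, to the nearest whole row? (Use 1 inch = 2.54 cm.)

Finished = 9.5 + 0.5 = 10 inches.
10 inches × 2.54 = 25.40 cm.
17/7.5 = 2.267 sts per cm; 25.40 × 2.267 = 57.57 sts.
Next multiple of 9 → 63.
2.5 inches = 6.35 cm; × 3.067 = 19.47 → 19 rows.

Cast on 63 stitches; work 19 rows.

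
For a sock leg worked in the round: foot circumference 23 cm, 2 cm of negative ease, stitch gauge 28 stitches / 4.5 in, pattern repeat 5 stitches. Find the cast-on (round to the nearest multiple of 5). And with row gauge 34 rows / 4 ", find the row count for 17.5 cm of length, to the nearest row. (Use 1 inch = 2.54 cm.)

Finished = 23 − 2 = 21 cm.
21 cm × 1/2.54 = 8.27 inches.
28/4.5 = 6.222 sts per in; 8.27 × 6.222 = 51.44 sts.
Nearest multiple of 5 → 50.
17.5 cm = 6.89 inches; × 8.5 = 58.56 → 59 rows.

Cast on 50 stitches; work 59 rows.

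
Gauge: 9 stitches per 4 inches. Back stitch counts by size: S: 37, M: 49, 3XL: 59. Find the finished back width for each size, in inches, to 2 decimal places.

S 16.44 inches; M 21.78 inches; 3XL 26.22 inches.

9/4 = 2.25 sts per in.
S: 37 / 2.25 = 16.444 → 16.44 in.
M: 49 / 2.25 = 21.778 → 21.78 in.
3XL: 59 / 2.25 = 26.222 → 26.22 in.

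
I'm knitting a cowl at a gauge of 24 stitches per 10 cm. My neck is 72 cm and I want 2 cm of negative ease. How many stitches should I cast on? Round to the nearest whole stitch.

Finished = 72 − 2 = 70 cm.
24 / 10 = 2.4 sts per cm.
70.00 × 2.4 = 168.00 sts.

CO 168 sts.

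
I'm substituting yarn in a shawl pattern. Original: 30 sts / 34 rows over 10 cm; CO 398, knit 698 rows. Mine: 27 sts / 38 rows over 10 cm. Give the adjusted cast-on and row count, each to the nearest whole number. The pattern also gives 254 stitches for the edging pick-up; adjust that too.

Stitches: 398 × 27/30 = 358.20 → 358.
Rows: 698 × 38/34 = 780.12 → 780.
edging pick-up: 254 × 27/30 = 228.60 → 229.

Cast on 358 stitches; work 780 rows; edging pick-up 229 stitches.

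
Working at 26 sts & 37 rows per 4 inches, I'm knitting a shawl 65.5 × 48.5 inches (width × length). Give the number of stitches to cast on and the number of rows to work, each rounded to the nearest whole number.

Cast on 426 stitches and work 449 rows.

Stitch gauge = 26/4 = 6.5 sts/in; 65.5 × 6.5 = 425.75 → 426 sts.
Row gauge = 37/4 = 9.25 rows/in; 48.5 × 9.25 = 448.62 → 449 rows.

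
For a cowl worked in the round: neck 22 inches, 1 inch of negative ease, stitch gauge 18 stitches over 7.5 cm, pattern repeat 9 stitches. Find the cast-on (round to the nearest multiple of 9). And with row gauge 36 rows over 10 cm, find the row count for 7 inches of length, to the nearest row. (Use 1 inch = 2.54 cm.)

Cast on 126 stitches; work 64 rows.

Finished = 22 − 1 = 21 inches.
21 inches × 2.54 = 53.34 cm.
18/7.5 = 2.4 sts per cm; 53.34 × 2.4 = 128.02 sts.
Nearest multiple of 9 → 126.
7 inches = 17.78 cm; × 3.6 = 64.01 → 64 rows.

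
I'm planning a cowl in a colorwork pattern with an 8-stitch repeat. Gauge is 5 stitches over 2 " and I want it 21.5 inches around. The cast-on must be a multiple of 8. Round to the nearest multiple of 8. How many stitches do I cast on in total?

Cast on 56 stitches.

5 / 2 = 2.5 sts per inch.
21.5 × 2.5 = 53.75 sts.
Nearest multiple of 8: 56.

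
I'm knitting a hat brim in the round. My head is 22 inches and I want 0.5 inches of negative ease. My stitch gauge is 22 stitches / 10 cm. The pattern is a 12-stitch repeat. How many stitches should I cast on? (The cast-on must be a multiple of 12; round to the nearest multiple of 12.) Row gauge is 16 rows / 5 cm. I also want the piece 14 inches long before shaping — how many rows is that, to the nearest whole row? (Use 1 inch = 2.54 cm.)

Finished = 22 − 0.5 = 21.5 inches.
21.5 inches × 2.54 = 54.61 cm.
22/10 = 2.2 sts per cm; 54.61 × 2.2 = 120.14 sts.
Nearest multiple of 12 → 120.
14 inches = 35.56 cm; × 3.2 = 113.79 → 114 rows.

Cast on 120 stitches; work 114 rows.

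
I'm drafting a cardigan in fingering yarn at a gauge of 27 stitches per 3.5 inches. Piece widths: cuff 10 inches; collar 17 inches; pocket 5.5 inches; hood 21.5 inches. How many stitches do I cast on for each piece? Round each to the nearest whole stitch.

Rate = 27/3.5 = 7.714 sts per in.
cuff: 10 × 7.714 = 77.14 → 77.
collar: 17 × 7.714 = 131.14 → 131.
pocket: 5.5 × 7.714 = 42.43 → 42.
hood: 21.5 × 7.714 = 165.86 → 166.

cuff 77; collar 131; pocket 42; hood 166.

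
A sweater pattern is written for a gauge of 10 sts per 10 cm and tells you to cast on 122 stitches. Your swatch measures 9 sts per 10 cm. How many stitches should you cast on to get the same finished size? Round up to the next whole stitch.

Scale factor = 9 / 10 = 0.900.
122 × 9 / 10 = 109.80 sts.
→ 110 sts.

110 stitches.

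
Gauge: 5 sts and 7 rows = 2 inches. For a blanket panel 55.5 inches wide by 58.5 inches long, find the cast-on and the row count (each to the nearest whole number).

Cast on 139 stitches and work 205 rows.

Stitch gauge = 5/2 = 2.5 sts/in; 55.5 × 2.5 = 138.75 → 139 sts.
Row gauge = 7/2 = 3.5 rows/in; 58.5 × 3.5 = 204.75 → 205 rows.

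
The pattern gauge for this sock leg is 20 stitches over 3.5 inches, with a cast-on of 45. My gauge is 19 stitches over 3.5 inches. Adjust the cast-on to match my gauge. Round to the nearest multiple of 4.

Cast on 44 stitches.

Scale factor = 19 / 20 = 0.950.
45 × 19 / 20 = 42.75 sts.
→ 44 sts.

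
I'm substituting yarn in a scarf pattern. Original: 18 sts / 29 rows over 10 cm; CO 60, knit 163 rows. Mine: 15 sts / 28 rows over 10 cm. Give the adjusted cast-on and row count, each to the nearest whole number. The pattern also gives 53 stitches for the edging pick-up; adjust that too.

Cast on 50 stitches; work 157 rows; edging pick-up 44 stitches.

Stitches: 60 × 15/18 = 50.00 → 50.
Rows: 163 × 28/29 = 157.38 → 157.
edging pick-up: 53 × 15/18 = 44.17 → 44.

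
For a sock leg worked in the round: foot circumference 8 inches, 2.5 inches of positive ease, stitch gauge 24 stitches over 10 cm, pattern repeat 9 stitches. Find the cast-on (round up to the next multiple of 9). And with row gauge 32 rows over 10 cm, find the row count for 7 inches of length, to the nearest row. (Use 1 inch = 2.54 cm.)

Cast on 72 stitches; work 57 rows.

Finished = 8 + 2.5 = 10.5 inches.
10.5 inches × 2.54 = 26.67 cm.
24/10 = 2.4 sts per cm; 26.67 × 2.4 = 64.01 sts.
Next multiple of 9 → 72.
7 inches = 17.78 cm; × 3.2 = 56.90 → 57 rows.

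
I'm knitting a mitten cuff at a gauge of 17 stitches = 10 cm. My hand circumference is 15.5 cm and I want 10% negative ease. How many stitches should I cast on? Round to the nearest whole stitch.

24 stitches.

Finished = 15.5 × 0.90 = 13.95 cm.
17 / 10 = 1.7 sts per cm.
13.95 × 1.7 = 23.71 sts.
→ 24 sts.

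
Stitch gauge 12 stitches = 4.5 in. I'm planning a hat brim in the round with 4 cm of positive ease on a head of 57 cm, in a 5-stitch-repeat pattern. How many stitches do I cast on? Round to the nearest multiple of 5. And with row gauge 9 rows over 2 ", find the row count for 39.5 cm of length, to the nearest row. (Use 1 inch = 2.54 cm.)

Cast on 65 stitches; work 70 rows.

Finished = 57 + 4 = 61 cm.
61 cm × 1/2.54 = 24.02 inches.
12/4.5 = 2.667 sts per in; 24.02 × 2.667 = 64.04 sts.
Nearest multiple of 5 → 65.
39.5 cm = 15.55 inches; × 4.5 = 69.98 → 70 rows.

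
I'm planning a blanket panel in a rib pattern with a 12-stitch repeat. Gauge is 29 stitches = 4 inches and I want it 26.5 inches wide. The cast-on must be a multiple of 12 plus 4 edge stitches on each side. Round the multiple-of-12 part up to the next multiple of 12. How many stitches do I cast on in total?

29 / 4 = 7.25 sts per inch.
26.5 × 7.25 = 192.12 sts.
Less 8 edge sts → 184.12 for the repeat.
Next multiple of 12: 192.
Add back 8 edge sts → 200.

CO 200 sts.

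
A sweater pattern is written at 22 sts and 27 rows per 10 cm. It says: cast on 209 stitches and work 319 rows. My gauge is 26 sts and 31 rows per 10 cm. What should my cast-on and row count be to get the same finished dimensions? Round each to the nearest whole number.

Cast on 247 stitches; work 366 rows.

Stitches: 209 × 26/22 = 247.00 → 247.
Rows: 319 × 31/27 = 366.26 → 366.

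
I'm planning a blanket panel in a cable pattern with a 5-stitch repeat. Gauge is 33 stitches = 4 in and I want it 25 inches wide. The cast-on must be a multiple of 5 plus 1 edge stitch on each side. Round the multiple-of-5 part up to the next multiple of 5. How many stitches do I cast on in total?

33 / 4 = 8.25 sts per inch.
25 × 8.25 = 206.25 sts.
Less 2 edge sts → 204.25 for the repeat.
Next multiple of 5: 205.
Add back 2 edge sts → 207.

CO 207 sts.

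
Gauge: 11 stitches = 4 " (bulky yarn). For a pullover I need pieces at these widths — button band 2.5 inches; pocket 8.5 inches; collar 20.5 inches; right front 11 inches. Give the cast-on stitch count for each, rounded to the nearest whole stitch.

button band 7; pocket 23; collar 56; right front 30.

Rate = 11/4 = 2.75 sts per in.
button band: 2.5 × 2.75 = 6.88 → 7.
pocket: 8.5 × 2.75 = 23.38 → 23.
collar: 20.5 × 2.75 = 56.38 → 56.
right front: 11 × 2.75 = 30.25 → 30.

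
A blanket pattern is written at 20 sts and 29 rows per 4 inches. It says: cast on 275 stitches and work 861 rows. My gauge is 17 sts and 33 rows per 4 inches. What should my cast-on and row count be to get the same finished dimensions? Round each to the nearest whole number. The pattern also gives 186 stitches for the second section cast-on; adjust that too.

Stitches: 275 × 17/20 = 233.75 → 234.
Rows: 861 × 33/29 = 979.76 → 980.
second section cast-on: 186 × 17/20 = 158.10 → 158.

Cast on 234 stitches; work 980 rows; second section cast-on 158 stitches.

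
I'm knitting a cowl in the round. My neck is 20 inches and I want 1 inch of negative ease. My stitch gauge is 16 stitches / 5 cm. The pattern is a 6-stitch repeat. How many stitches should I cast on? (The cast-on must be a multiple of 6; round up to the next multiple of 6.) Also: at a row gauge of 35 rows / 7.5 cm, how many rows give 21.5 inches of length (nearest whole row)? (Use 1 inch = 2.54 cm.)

Finished = 20 − 1 = 19 inches.
19 inches × 2.54 = 48.26 cm.
16/5 = 3.2 sts per cm; 48.26 × 3.2 = 154.43 sts.
Next multiple of 6 → 156.
21.5 inches = 54.61 cm; × 4.667 = 254.85 → 255 rows.

Cast on 156 stitches; work 255 rows.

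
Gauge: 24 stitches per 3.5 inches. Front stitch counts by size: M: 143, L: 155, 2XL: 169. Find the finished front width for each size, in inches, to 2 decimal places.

M 20.85 inches; L 22.60 inches; 2XL 24.65 inches.

24/3.5 = 6.857 sts per in.
M: 143 / 6.857 = 20.854 → 20.85 in.
L: 155 / 6.857 = 22.604 → 22.60 in.
2XL: 169 / 6.857 = 24.646 → 24.65 in.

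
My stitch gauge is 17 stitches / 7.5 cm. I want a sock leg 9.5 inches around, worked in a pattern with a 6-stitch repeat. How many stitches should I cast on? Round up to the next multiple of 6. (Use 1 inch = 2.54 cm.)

9.5 in = 9.5 × 2.54 = 24.13 cm.
17 / 7.5 = 2.267 sts/cm.
24.13 × 2.267 = 54.69 sts.
→ 60.

CO 60 sts.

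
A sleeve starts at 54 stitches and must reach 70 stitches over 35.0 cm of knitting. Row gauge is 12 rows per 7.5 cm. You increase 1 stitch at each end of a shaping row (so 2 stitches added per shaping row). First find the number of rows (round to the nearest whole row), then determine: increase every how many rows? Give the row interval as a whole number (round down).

Increase every 7th row.

Rows = 35.0 × 1.6 = 56.0 → 56 rows.
Stitches to add: 16 → 8 shaping rows (at 2 st each).
56 / 8 = 7.00 → every 7 rows.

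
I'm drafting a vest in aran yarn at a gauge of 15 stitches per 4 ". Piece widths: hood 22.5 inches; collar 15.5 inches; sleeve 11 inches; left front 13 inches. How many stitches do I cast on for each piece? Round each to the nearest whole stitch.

Rate = 15/4 = 3.75 sts per in.
hood: 22.5 × 3.75 = 84.38 → 84.
collar: 15.5 × 3.75 = 58.12 → 58.
sleeve: 11 × 3.75 = 41.25 → 41.
left front: 13 × 3.75 = 48.75 → 49.

hood 84; collar 58; sleeve 41; left front 49.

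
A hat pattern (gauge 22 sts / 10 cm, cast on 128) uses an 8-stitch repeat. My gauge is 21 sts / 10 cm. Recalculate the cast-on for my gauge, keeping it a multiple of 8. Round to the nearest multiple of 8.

CO 120 sts.

128 × 21 / 22 = 122.18.
Nearest multiple of 8: 120.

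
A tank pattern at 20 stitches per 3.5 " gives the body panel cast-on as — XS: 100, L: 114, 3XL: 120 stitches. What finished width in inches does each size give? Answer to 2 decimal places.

20/3.5 = 5.714 sts per in.
XS: 100 / 5.714 = 17.500 → 17.50 in.
L: 114 / 5.714 = 19.950 → 19.95 in.
3XL: 120 / 5.714 = 21.000 → 21.00 in.

XS 17.50 inches; L 19.95 inches; 3XL 21.00 inches.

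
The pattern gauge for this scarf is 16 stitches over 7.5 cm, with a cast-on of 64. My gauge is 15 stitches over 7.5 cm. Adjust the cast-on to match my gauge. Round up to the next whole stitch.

Scale factor = 15 / 16 = 0.938.
64 × 15 / 16 = 60.00 sts.

Cast on 60 stitches.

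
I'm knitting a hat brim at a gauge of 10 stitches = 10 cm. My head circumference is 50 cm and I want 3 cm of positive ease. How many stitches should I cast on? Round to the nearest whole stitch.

Finished = 50 + 3 = 53 cm.
10 / 10 = 1 sts per cm.
53.00 × 1 = 53.00 sts.

CO 53 sts.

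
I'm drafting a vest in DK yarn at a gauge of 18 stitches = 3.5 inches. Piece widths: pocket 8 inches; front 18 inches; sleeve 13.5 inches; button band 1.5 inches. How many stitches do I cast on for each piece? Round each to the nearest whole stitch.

Rate = 18/3.5 = 5.143 sts per in.
pocket: 8 × 5.143 = 41.14 → 41.
front: 18 × 5.143 = 92.57 → 93.
sleeve: 13.5 × 5.143 = 69.43 → 69.
button band: 1.5 × 5.143 = 7.71 → 8.

pocket 41; front 93; sleeve 69; button band 8.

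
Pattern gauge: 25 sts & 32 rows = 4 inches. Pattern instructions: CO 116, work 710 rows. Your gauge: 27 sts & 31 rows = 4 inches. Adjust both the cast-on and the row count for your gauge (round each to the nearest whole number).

Cast on 125 stitches; work 688 rows.

Stitches: 116 × 27/25 = 125.28 → 125.
Rows: 710 × 31/32 = 687.81 → 688.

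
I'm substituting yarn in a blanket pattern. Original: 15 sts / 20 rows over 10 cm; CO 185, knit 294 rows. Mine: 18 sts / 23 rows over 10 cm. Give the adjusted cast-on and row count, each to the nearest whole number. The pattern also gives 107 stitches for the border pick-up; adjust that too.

Cast on 222 stitches; work 338 rows; border pick-up 128 stitches.

Stitches: 185 × 18/15 = 222.00 → 222.
Rows: 294 × 23/20 = 338.10 → 338.
border pick-up: 107 × 18/15 = 128.40 → 128.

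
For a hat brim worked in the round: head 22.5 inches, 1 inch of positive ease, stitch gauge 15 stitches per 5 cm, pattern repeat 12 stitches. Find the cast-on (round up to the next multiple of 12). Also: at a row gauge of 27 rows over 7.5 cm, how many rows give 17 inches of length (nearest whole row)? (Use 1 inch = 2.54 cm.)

Finished = 22.5 + 1 = 23.5 inches.
23.5 inches × 2.54 = 59.69 cm.
15/5 = 3 sts per cm; 59.69 × 3 = 179.07 sts.
Next multiple of 12 → 180.
17 inches = 43.18 cm; × 3.6 = 155.45 → 155 rows.

Cast on 180 stitches; work 155 rows.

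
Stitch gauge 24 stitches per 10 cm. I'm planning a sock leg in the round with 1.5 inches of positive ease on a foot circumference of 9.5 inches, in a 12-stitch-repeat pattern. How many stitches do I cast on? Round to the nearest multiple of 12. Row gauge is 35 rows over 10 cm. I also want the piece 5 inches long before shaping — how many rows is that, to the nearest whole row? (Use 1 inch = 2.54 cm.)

Cast on 72 stitches; work 44 rows.

Finished = 9.5 + 1.5 = 11 inches.
11 inches × 2.54 = 27.94 cm.
24/10 = 2.4 sts per cm; 27.94 × 2.4 = 67.06 sts.
Nearest multiple of 12 → 72.
5 inches = 12.70 cm; × 3.5 = 44.45 → 44 rows.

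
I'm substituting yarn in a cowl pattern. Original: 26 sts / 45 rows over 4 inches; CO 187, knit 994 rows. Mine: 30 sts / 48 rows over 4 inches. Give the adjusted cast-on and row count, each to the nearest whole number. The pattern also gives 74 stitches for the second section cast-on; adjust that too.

Stitches: 187 × 30/26 = 215.77 → 216.
Rows: 994 × 48/45 = 1060.27 → 1060.
second section cast-on: 74 × 30/26 = 85.38 → 85.

Cast on 216 stitches; work 1060 rows; second section cast-on 85 stitches.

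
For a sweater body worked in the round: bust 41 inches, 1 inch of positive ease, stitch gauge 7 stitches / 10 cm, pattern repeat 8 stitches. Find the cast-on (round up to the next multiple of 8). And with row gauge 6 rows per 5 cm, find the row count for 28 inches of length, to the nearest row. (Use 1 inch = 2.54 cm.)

Cast on 80 stitches; work 85 rows.

Finished = 41 + 1 = 42 inches.
42 inches × 2.54 = 106.68 cm.
7/10 = 0.7 sts per cm; 106.68 × 0.7 = 74.68 sts.
Next multiple of 8 → 80.
28 inches = 71.12 cm; × 1.2 = 85.34 → 85 rows.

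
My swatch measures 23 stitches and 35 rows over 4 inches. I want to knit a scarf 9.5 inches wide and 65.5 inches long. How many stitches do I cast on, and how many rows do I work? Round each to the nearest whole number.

Stitch gauge = 23/4 = 5.75 sts/in; 9.5 × 5.75 = 54.62 → 55 sts.
Row gauge = 35/4 = 8.75 rows/in; 65.5 × 8.75 = 573.12 → 573 rows.

Cast on 55 stitches and work 573 rows.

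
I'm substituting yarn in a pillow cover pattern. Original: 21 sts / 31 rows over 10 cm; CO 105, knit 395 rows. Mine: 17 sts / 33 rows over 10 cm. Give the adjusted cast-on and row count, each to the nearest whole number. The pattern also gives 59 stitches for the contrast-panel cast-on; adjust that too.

Stitches: 105 × 17/21 = 85.00 → 85.
Rows: 395 × 33/31 = 420.48 → 420.
contrast-panel cast-on: 59 × 17/21 = 47.76 → 48.

Cast on 85 stitches; work 420 rows; contrast-panel cast-on 48 stitches.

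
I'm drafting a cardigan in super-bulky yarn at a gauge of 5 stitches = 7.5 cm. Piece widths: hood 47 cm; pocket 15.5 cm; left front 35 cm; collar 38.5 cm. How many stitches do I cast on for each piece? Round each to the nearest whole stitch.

Rate = 5/7.5 = 0.667 sts per cm.
hood: 47 × 0.667 = 31.33 → 31.
pocket: 15.5 × 0.667 = 10.33 → 10.
left front: 35 × 0.667 = 23.33 → 23.
collar: 38.5 × 0.667 = 25.67 → 26.

hood 31; pocket 10; left front 23; collar 26.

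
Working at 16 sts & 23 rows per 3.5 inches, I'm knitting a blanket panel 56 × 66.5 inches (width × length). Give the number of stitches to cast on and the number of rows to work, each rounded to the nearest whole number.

Cast on 256 stitches and work 437 rows.

Stitch gauge = 16/3.5 = 4.571 sts/in; 56 × 4.571 = 256.00 → 256 sts.
Row gauge = 23/3.5 = 6.571 rows/in; 66.5 × 6.571 = 437.00 → 437 rows.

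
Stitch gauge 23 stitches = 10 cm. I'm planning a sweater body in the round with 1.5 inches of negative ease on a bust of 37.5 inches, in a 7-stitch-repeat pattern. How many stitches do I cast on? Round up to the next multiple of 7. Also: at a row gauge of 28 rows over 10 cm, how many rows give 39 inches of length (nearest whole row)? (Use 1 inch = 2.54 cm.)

Cast on 217 stitches; work 277 rows.

Finished = 37.5 − 1.5 = 36 inches.
36 inches × 2.54 = 91.44 cm.
23/10 = 2.3 sts per cm; 91.44 × 2.3 = 210.31 sts.
Next multiple of 7 → 217.
39 inches = 99.06 cm; × 2.8 = 277.37 → 277 rows.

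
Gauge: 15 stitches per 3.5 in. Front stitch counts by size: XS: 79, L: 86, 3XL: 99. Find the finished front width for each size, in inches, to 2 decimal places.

15/3.5 = 4.286 sts per in.
XS: 79 / 4.286 = 18.433 → 18.43 in.
L: 86 / 4.286 = 20.067 → 20.07 in.
3XL: 99 / 4.286 = 23.100 → 23.10 in.

XS 18.43 inches; L 20.07 inches; 3XL 23.10 inches.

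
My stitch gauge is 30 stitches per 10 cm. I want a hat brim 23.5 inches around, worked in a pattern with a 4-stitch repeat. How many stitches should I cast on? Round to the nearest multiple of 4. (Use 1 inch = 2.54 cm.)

23.5 in = 23.5 × 2.54 = 59.69 cm.
30 / 10 = 3 sts/cm.
59.69 × 3 = 179.07 sts.
→ 180.

CO 180 sts.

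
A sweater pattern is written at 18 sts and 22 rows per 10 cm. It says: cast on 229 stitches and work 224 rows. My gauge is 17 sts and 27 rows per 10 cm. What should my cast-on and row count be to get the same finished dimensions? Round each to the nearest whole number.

Cast on 216 stitches; work 275 rows.

Stitches: 229 × 17/18 = 216.28 → 216.
Rows: 224 × 27/22 = 274.91 → 275.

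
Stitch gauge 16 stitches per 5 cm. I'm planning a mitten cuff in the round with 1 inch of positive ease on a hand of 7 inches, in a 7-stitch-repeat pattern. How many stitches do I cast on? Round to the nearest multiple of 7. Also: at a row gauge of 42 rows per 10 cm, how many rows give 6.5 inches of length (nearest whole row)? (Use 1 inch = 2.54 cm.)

Finished = 7 + 1 = 8 inches.
8 inches × 2.54 = 20.32 cm.
16/5 = 3.2 sts per cm; 20.32 × 3.2 = 65.02 sts.
Nearest multiple of 7 → 63.
6.5 inches = 16.51 cm; × 4.2 = 69.34 → 69 rows.

Cast on 63 stitches; work 69 rows.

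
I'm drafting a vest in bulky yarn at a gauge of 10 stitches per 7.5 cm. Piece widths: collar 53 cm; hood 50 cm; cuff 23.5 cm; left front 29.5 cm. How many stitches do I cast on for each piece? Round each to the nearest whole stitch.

collar 71; hood 67; cuff 31; left front 39.

Rate = 10/7.5 = 1.333 sts per cm.
collar: 53 × 1.333 = 70.67 → 71.
hood: 50 × 1.333 = 66.67 → 67.
cuff: 23.5 × 1.333 = 31.33 → 31.
left front: 29.5 × 1.333 = 39.33 → 39.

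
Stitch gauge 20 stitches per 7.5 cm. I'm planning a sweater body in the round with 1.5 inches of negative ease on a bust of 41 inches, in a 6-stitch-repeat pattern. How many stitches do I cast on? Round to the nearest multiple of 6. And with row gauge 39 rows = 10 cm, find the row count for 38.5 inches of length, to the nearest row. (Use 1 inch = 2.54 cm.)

Cast on 270 stitches; work 381 rows.

Finished = 41 − 1.5 = 39.5 inches.
39.5 inches × 2.54 = 100.33 cm.
20/7.5 = 2.667 sts per cm; 100.33 × 2.667 = 267.55 sts.
Nearest multiple of 6 → 270.
38.5 inches = 97.79 cm; × 3.9 = 381.38 → 381 rows.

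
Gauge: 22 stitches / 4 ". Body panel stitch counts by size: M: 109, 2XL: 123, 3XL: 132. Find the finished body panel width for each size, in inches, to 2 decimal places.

22/4 = 5.5 sts per in.
M: 109 / 5.5 = 19.818 → 19.82 in.
2XL: 123 / 5.5 = 22.364 → 22.36 in.
3XL: 132 / 5.5 = 24.000 → 24.00 in.

M 19.82 inches; 2XL 22.36 inches; 3XL 24.00 inches.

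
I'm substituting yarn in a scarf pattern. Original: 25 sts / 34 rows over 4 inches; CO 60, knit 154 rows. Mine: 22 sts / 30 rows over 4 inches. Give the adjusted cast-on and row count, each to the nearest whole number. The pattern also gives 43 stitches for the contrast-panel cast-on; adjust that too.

Cast on 53 stitches; work 136 rows; contrast-panel cast-on 38 stitches.

Stitches: 60 × 22/25 = 52.80 → 53.
Rows: 154 × 30/34 = 135.88 → 136.
contrast-panel cast-on: 43 × 22/25 = 37.84 → 38.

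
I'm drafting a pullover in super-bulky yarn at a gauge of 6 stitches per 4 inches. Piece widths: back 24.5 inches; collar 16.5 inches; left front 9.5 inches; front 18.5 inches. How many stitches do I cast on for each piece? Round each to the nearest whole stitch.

back 37; collar 25; left front 14; front 28.

Rate = 6/4 = 1.5 sts per in.
back: 24.5 × 1.5 = 36.75 → 37.
collar: 16.5 × 1.5 = 24.75 → 25.
left front: 9.5 × 1.5 = 14.25 → 14.
front: 18.5 × 1.5 = 27.75 → 28.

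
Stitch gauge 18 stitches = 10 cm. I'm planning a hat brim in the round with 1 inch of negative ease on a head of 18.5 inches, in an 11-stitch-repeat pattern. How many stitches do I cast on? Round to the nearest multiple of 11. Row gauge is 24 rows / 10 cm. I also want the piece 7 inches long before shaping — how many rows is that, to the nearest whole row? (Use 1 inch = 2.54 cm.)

Cast on 77 stitches; work 43 rows.

Finished = 18.5 − 1 = 17.5 inches.
17.5 inches × 2.54 = 44.45 cm.
18/10 = 1.8 sts per cm; 44.45 × 1.8 = 80.01 sts.
Nearest multiple of 11 → 77.
7 inches = 17.78 cm; × 2.4 = 42.67 → 43 rows.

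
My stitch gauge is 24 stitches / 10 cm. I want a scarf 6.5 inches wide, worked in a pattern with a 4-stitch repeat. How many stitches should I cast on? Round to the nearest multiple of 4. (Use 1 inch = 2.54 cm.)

CO 40 sts.

6.5 in = 6.5 × 2.54 = 16.51 cm.
24 / 10 = 2.4 sts/cm.
16.51 × 2.4 = 39.62 sts.
→ 40.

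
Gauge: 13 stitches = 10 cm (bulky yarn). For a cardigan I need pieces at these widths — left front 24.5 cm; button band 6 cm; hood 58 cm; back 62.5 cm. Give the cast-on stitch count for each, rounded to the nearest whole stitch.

left front 32; button band 8; hood 75; back 81.

Rate = 13/10 = 1.3 sts per cm.
left front: 24.5 × 1.3 = 31.85 → 32.
button band: 6 × 1.3 = 7.80 → 8.
hood: 58 × 1.3 = 75.40 → 75.
back: 62.5 × 1.3 = 81.25 → 81.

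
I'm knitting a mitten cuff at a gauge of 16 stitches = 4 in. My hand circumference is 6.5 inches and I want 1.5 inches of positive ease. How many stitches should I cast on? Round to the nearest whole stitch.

32 stitches.

Finished = 6.5 + 1.5 = 8 in.
16 / 4 = 4 sts per inch.
8.00 × 4 = 32.00 sts.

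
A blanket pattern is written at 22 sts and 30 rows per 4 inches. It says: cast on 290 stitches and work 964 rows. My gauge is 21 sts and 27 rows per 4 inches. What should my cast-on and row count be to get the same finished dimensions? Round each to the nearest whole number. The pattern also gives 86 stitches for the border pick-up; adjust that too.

Cast on 277 stitches; work 868 rows; border pick-up 82 stitches.

Stitches: 290 × 21/22 = 276.82 → 277.
Rows: 964 × 27/30 = 867.60 → 868.
border pick-up: 86 × 21/22 = 82.09 → 82.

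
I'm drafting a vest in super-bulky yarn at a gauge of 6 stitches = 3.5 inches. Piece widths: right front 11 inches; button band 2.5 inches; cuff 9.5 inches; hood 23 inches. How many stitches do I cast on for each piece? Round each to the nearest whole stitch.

Rate = 6/3.5 = 1.714 sts per in.
right front: 11 × 1.714 = 18.86 → 19.
button band: 2.5 × 1.714 = 4.29 → 4.
cuff: 9.5 × 1.714 = 16.29 → 16.
hood: 23 × 1.714 = 39.43 → 39.

right front 19; button band 4; cuff 16; hood 39.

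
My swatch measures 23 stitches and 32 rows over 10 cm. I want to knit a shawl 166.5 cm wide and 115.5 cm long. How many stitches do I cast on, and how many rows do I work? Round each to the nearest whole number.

Cast on 383 stitches and work 370 rows.

Stitch gauge = 23/10 = 2.3 sts/cm; 166.5 × 2.3 = 382.95 → 383 sts.
Row gauge = 32/10 = 3.2 rows/cm; 115.5 × 3.2 = 369.60 → 370 rows.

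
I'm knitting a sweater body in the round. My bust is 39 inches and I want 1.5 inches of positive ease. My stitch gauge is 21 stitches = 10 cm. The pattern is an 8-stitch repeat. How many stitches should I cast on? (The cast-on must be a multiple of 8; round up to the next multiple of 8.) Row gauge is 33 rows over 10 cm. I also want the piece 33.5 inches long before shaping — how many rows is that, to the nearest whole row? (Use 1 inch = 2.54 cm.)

Finished = 39 + 1.5 = 40.5 inches.
40.5 inches × 2.54 = 102.87 cm.
21/10 = 2.1 sts per cm; 102.87 × 2.1 = 216.03 sts.
Next multiple of 8 → 224.
33.5 inches = 85.09 cm; × 3.3 = 280.80 → 281 rows.

Cast on 224 stitches; work 281 rows.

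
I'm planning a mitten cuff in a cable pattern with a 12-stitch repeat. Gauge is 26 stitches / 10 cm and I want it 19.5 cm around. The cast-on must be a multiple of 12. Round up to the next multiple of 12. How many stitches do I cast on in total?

26 / 10 = 2.6 sts per cm.
19.5 × 2.6 = 50.70 sts.
Next multiple of 12: 60.

CO 60 sts.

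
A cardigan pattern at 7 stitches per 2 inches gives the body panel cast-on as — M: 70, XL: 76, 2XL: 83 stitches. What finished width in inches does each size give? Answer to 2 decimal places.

7/2 = 3.5 sts per in.
M: 70 / 3.5 = 20.000 → 20.00 in.
XL: 76 / 3.5 = 21.714 → 21.71 in.
2XL: 83 / 3.5 = 23.714 → 23.71 in.

M 20.00 inches; XL 21.71 inches; 2XL 23.71 inches.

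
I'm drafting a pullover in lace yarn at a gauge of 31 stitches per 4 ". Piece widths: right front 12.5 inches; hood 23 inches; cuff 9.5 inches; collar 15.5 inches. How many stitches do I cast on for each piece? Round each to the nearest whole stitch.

Rate = 31/4 = 7.75 sts per in.
right front: 12.5 × 7.75 = 96.88 → 97.
hood: 23 × 7.75 = 178.25 → 178.
cuff: 9.5 × 7.75 = 73.62 → 74.
collar: 15.5 × 7.75 = 120.12 → 120.

right front 97; hood 178; cuff 74; collar 120.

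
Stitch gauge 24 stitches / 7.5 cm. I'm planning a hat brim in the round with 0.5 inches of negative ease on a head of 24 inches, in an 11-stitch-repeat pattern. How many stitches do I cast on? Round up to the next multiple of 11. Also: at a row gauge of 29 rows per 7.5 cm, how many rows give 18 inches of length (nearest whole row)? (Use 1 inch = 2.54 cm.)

Finished = 24 − 0.5 = 23.5 inches.
23.5 inches × 2.54 = 59.69 cm.
24/7.5 = 3.2 sts per cm; 59.69 × 3.2 = 191.01 sts.
Next multiple of 11 → 198.
18 inches = 45.72 cm; × 3.867 = 176.78 → 177 rows.

Cast on 198 stitches; work 177 rows.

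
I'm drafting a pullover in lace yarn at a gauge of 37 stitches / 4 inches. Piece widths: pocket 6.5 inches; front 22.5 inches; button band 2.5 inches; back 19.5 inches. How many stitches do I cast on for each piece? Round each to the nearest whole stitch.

pocket 60; front 208; button band 23; back 180.

Rate = 37/4 = 9.25 sts per in.
pocket: 6.5 × 9.25 = 60.12 → 60.
front: 22.5 × 9.25 = 208.12 → 208.
button band: 2.5 × 9.25 = 23.12 → 23.
back: 19.5 × 9.25 = 180.38 → 180.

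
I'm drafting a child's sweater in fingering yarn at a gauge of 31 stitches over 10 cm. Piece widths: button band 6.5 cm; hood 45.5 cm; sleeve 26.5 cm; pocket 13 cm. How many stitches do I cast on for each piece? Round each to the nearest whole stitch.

button band 20; hood 141; sleeve 82; pocket 40.

Rate = 31/10 = 3.1 sts per cm.
button band: 6.5 × 3.1 = 20.15 → 20.
hood: 45.5 × 3.1 = 141.05 → 141.
sleeve: 26.5 × 3.1 = 82.15 → 82.
pocket: 13 × 3.1 = 40.30 → 40.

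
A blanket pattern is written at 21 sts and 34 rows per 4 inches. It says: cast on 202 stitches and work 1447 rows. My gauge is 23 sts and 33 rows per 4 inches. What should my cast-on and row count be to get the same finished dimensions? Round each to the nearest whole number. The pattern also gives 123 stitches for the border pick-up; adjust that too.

Cast on 221 stitches; work 1404 rows; border pick-up 135 stitches.

Stitches: 202 × 23/21 = 221.24 → 221.
Rows: 1447 × 33/34 = 1404.44 → 1404.
border pick-up: 123 × 23/21 = 134.71 → 135.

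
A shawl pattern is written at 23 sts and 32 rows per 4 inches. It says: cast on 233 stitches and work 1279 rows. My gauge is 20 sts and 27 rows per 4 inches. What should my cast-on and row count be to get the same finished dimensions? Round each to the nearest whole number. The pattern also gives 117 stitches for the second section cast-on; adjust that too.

Stitches: 233 × 20/23 = 202.61 → 203.
Rows: 1279 × 27/32 = 1079.16 → 1079.
second section cast-on: 117 × 20/23 = 101.74 → 102.

Cast on 203 stitches; work 1079 rows; second section cast-on 102 stitches.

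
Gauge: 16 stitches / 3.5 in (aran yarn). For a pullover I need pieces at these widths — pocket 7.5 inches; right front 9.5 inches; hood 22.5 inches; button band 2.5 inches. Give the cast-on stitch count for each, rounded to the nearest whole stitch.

Rate = 16/3.5 = 4.571 sts per in.
pocket: 7.5 × 4.571 = 34.29 → 34.
right front: 9.5 × 4.571 = 43.43 → 43.
hood: 22.5 × 4.571 = 102.86 → 103.
button band: 2.5 × 4.571 = 11.43 → 11.

pocket 34; right front 43; hood 103; button band 11.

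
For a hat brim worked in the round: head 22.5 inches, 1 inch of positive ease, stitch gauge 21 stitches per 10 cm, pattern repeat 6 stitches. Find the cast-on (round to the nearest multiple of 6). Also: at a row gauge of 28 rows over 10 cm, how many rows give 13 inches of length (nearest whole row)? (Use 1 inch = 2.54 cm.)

Cast on 126 stitches; work 92 rows.

Finished = 22.5 + 1 = 23.5 inches.
23.5 inches × 2.54 = 59.69 cm.
21/10 = 2.1 sts per cm; 59.69 × 2.1 = 125.35 sts.
Nearest multiple of 6 → 126.
13 inches = 33.02 cm; × 2.8 = 92.46 → 92 rows.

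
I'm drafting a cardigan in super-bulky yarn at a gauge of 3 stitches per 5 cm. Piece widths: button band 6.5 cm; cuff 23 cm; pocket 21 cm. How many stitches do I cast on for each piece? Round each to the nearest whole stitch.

button band 4; cuff 14; pocket 13.

Rate = 3/5 = 0.6 sts per cm.
button band: 6.5 × 0.6 = 3.90 → 4.
cuff: 23 × 0.6 = 13.80 → 14.
pocket: 21 × 0.6 = 12.60 → 13.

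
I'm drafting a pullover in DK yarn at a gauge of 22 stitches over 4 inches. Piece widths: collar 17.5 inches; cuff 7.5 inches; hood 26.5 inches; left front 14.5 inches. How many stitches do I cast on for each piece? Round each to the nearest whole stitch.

Rate = 22/4 = 5.5 sts per in.
collar: 17.5 × 5.5 = 96.25 → 96.
cuff: 7.5 × 5.5 = 41.25 → 41.
hood: 26.5 × 5.5 = 145.75 → 146.
left front: 14.5 × 5.5 = 79.75 → 80.

collar 96; cuff 41; hood 146; left front 80.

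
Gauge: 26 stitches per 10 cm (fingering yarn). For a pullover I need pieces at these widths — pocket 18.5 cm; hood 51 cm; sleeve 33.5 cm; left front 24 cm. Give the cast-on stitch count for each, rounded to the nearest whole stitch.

Rate = 26/10 = 2.6 sts per cm.
pocket: 18.5 × 2.6 = 48.10 → 48.
hood: 51 × 2.6 = 132.60 → 133.
sleeve: 33.5 × 2.6 = 87.10 → 87.
left front: 24 × 2.6 = 62.40 → 62.

pocket 48; hood 133; sleeve 87; left front 62.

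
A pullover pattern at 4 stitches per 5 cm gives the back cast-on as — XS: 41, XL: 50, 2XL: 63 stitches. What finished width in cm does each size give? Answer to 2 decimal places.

4/5 = 0.8 sts per cm.
XS: 41 / 0.8 = 51.250 → 51.25 cm.
XL: 50 / 0.8 = 62.500 → 62.50 cm.
2XL: 63 / 0.8 = 78.750 → 78.75 cm.

XS 51.25 cm; XL 62.50 cm; 2XL 78.75 cm.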